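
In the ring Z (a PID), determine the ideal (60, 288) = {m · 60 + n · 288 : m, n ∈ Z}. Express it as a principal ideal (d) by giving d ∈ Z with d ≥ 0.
In the PID Z, (a, b) is generated by gcd(a, b). Compute gcd(288, 60) with the extended Euclidean algorithm, tracking rows (r, s, t) with s·288 + t·60 = r:
  row A: (288, 1, 0)   [1·288 + 0·60 = 288]
  row B: (60, 0, 1)   [0·288 + 1·60 = 60]
  288 = 4·60 + 48   → row C = row A − 4·row B = (48, 1, −4)   [check: 1·288 − 4·60 = 48]
  60 = 1·48 + 12   → row D = row B − 1·row C = (12, −1, 5)   [check: −1·288 + 5·60 = 12]
  48 = 4·12 + 0   → remainder 0, stop. gcd = 12 (last nonzero row D).
So gcd(60, 288) = 12, with Bézout identity −1·288 + 5·60 = 12. Containment (⊇): the Bézout identity exhibits 12 as an element of (60, 288), giving (12) ⊆ (60, 288). Containment (⊆): since 12 | 60 and 12 | 288 (60 = 12·5, 288 = 12·24), every Z-linear combination of 60 and 288 is divisible by 12, so (60, 288) ⊆ (12). Therefore (60, 288) = (12), d = 12.

Final answer: (60, 288) = (12); d = 12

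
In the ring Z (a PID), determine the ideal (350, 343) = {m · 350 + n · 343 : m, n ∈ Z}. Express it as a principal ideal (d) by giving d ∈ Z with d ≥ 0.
In the PID Z, (a, b) is generated by gcd(a, b). Compute gcd(350, 343) with the extended Euclidean algorithm, tracking rows (r, s, t) with s·350 + t·343 = r:
  row A: (350, 1, 0)   [1·350 + 0·343 = 350]
  row B: (343, 0, 1)   [0·350 + 1·343 = 343]
  350 = 1·343 + 7   → row C = row A − 1·row B = (7, 1, −1)   [check: 1·350 − 1·343 = 7]
  343 = 49·7 + 0   → remainder 0, stop. gcd = 7 (last nonzero row C).
So gcd(350, 343) = 7, with Bézout identity 1·350 − 1·343 = 7. Containment (⊇): the Bézout identity exhibits 7 as an element of (350, 343), giving (7) ⊆ (350, 343). Containment (⊆): since 7 | 350 and 7 | 343 (350 = 7·50, 343 = 7·49), every Z-linear combination of 350 and 343 is divisible by 7, so (350, 343) ⊆ (7). Therefore (350, 343) = (7), d = 7.

Final answer: (350, 343) = (7); d = 7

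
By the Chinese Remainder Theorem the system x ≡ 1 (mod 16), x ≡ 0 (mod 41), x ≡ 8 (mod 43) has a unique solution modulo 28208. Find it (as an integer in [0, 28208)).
x ≡ 12177 (mod 28208); the representative in [0, 28208) is 12177

The moduli 16, 41, 43 are pairwise coprime, so by the CRT there is a unique solution mod 16·41·43 = 28208.
Solve by successive substitution. Start with x ≡ 1 (mod 16).
  Combine with x ≡ 0 (mod 41): write x = 1 + 16·t and require 1 + 16·t ≡ 0 (mod 41), i.e. 16·t ≡ 0 − 1 ≡ 40 (mod 41). Since 16^(−1) ≡ 18 (mod 41), t ≡ 18·40 ≡ 23 (mod 41). So x ≡ 1 + 16·23 = 369 (mod 656).
  Combine with x ≡ 8 (mod 43): write x = 369 + 656·t and require 369 + 656·t ≡ 8 (mod 43), i.e. 656·t ≡ 8 − 369 ≡ 26 (mod 43). Since 656^(−1) ≡ 4 (mod 43) (656 ≡ 11 (mod 43)), t ≡ 4·26 ≡ 18 (mod 43). So x ≡ 369 + 656·18 = 12177 (mod 28208).
Unique solution in [0, 28208): x = 12177.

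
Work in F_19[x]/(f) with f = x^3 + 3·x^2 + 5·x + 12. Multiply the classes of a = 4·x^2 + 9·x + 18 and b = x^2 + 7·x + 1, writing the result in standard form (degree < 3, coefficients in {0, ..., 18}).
Multiply as integer polynomials: a · b = 4·x^4 + 37·x^3 + 85·x^2 + 135·x + 18. Reducing coefficients mod 19: a · b ≡ 4·x^4 + 18·x^3 + 9·x^2 + 2·x + 18. Now divide by f(x) = x^3 + 3·x^2 + 5·x + 12 in F_19[x], eliminating the leading term at each step:
  leading term 4·x^4: subtract (4·x)·f(x) = 4·x^4 + 12·x^3 + x^2 + 10·x, leaving 6·x^3 + 8·x^2 + 11·x + 18 (coefficients mod 19)
  leading term 6·x^3: subtract (6)·f(x) = 6·x^3 + 18·x^2 + 11·x + 15, leaving 9·x^2 + 3 (coefficients mod 19)
The degree is now < 3, so this is the remainder. Hence a · b ≡ 9·x^2 + 3 in F_19[x]/(f).

Final answer: a · b ≡ 9·x^2 + 3 (mod f(x))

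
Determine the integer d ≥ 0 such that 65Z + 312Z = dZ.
(65, 312) = (13); d = 13

In the PID Z, (a, b) is generated by gcd(a, b). Compute gcd(312, 65) with the extended Euclidean algorithm, tracking rows (r, s, t) with s·312 + t·65 = r:
  row A: (312, 1, 0)   [1·312 + 0·65 = 312]
  row B: (65, 0, 1)   [0·312 + 1·65 = 65]
  312 = 4·65 + 52   → row C = row A − 4·row B = (52, 1, −4)   [check: 1·312 − 4·65 = 52]
  65 = 1·52 + 13   → row D = row B − 1·row C = (13, −1, 5)   [check: −1·312 + 5·65 = 13]
  52 = 4·13 + 0   → remainder 0, stop. gcd = 13 (last nonzero row D).
So gcd(65, 312) = 13, with Bézout identity −1·312 + 5·65 = 13. Containment (⊇): the Bézout identity exhibits 13 as an element of (65, 312), giving (13) ⊆ (65, 312). Containment (⊆): since 13 | 65 and 13 | 312 (65 = 13·5, 312 = 13·24), every Z-linear combination of 65 and 312 is divisible by 13, so (65, 312) ⊆ (13). Therefore (65, 312) = (13), d = 13.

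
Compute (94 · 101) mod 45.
44

Reduce the factors first: 94 ≡ 4, 101 ≡ 11 (mod 45), so 94 · 101 ≡ 4 · 11 (mod 45). 4 · 11 = 44. Dividing by 45: 44 = 0·45 + 44. So (94 · 101) mod 45 = 44.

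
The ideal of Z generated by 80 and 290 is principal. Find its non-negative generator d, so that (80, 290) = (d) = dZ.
In the PID Z, (a, b) is generated by gcd(a, b). Compute gcd(290, 80) with the extended Euclidean algorithm, tracking rows (r, s, t) with s·290 + t·80 = r:
  row A: (290, 1, 0)   [1·290 + 0·80 = 290]
  row B: (80, 0, 1)   [0·290 + 1·80 = 80]
  290 = 3·80 + 50   → row C = row A − 3·row B = (50, 1, −3)   [check: 1·290 − 3·80 = 50]
  80 = 1·50 + 30   → row D = row B − 1·row C = (30, −1, 4)   [check: −1·290 + 4·80 = 30]
  50 = 1·30 + 20   → row E = row C − 1·row D = (20, 2, −7)   [check: 2·290 − 7·80 = 20]
  30 = 1·20 + 10   → row F = row D − 1·row E = (10, −3, 11)   [check: −3·290 + 11·80 = 10]
  20 = 2·10 + 0   → remainder 0, stop. gcd = 10 (last nonzero row F).
So gcd(80, 290) = 10, with Bézout identity −3·290 + 11·80 = 10. Containment (⊇): the Bézout identity exhibits 10 as an element of (80, 290), giving (10) ⊆ (80, 290). Containment (⊆): since 10 | 80 and 10 | 290 (80 = 10·8, 290 = 10·29), every Z-linear combination of 80 and 290 is divisible by 10, so (80, 290) ⊆ (10). Therefore (80, 290) = (10), d = 10.

Final answer: (80, 290) = (10); d = 10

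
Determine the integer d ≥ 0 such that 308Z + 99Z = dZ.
(308, 99) = (11); d = 11

In the PID Z, (a, b) is generated by gcd(a, b). Compute gcd(308, 99) with the extended Euclidean algorithm, tracking rows (r, s, t) with s·308 + t·99 = r:
  row A: (308, 1, 0)   [1·308 + 0·99 = 308]
  row B: (99, 0, 1)   [0·308 + 1·99 = 99]
  308 = 3·99 + 11   → row C = row A − 3·row B = (11, 1, −3)   [check: 1·308 − 3·99 = 11]
  99 = 9·11 + 0   → remainder 0, stop. gcd = 11 (last nonzero row C).
So gcd(308, 99) = 11, with Bézout identity 1·308 − 3·99 = 11. Containment (⊇): the Bézout identity exhibits 11 as an element of (308, 99), giving (11) ⊆ (308, 99). Containment (⊆): since 11 | 308 and 11 | 99 (308 = 11·28, 99 = 11·9), every Z-linear combination of 308 and 99 is divisible by 11, so (308, 99) ⊆ (11). Therefore (308, 99) = (11), d = 11.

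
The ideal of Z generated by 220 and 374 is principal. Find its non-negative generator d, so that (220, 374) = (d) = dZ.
(220, 374) = (22); d = 22

In the PID Z, (a, b) is generated by gcd(a, b). Compute gcd(374, 220) with the extended Euclidean algorithm, tracking rows (r, s, t) with s·374 + t·220 = r:
  row A: (374, 1, 0)   [1·374 + 0·220 = 374]
  row B: (220, 0, 1)   [0·374 + 1·220 = 220]
  374 = 1·220 + 154   → row C = row A − 1·row B = (154, 1, −1)   [check: 1·374 − 1·220 = 154]
  220 = 1·154 + 66   → row D = row B − 1·row C = (66, −1, 2)   [check: −1·374 + 2·220 = 66]
  154 = 2·66 + 22   → row E = row C − 2·row D = (22, 3, −5)   [check: 3·374 − 5·220 = 22]
  66 = 3·22 + 0   → remainder 0, stop. gcd = 22 (last nonzero row E).
So gcd(220, 374) = 22, with Bézout identity 3·374 − 5·220 = 22. Containment (⊇): the Bézout identity exhibits 22 as an element of (220, 374), giving (22) ⊆ (220, 374). Containment (⊆): since 22 | 220 and 22 | 374 (220 = 22·10, 374 = 22·17), every Z-linear combination of 220 and 374 is divisible by 22, so (220, 374) ⊆ (22). Therefore (220, 374) = (22), d = 22.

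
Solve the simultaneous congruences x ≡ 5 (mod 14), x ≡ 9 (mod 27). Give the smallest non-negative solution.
The moduli 14, 27 are pairwise coprime, so by the CRT there is a unique solution mod 14·27 = 378.
Solve by successive substitution. Start with x ≡ 5 (mod 14).
  Combine with x ≡ 9 (mod 27): write x = 5 + 14·t and require 5 + 14·t ≡ 9 (mod 27), i.e. 14·t ≡ 9 − 5 ≡ 4 (mod 27). Since 14^(−1) ≡ 2 (mod 27), t ≡ 2·4 ≡ 8 (mod 27). So x ≡ 5 + 14·8 = 117 (mod 378).
Unique solution in [0, 378): x = 117.

Final answer: x ≡ 117 (mod 378); the representative in [0, 378) is 117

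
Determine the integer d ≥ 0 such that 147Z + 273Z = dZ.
In the PID Z, (a, b) is generated by gcd(a, b). Compute gcd(273, 147) with the extended Euclidean algorithm, tracking rows (r, s, t) with s·273 + t·147 = r:
  row A: (273, 1, 0)   [1·273 + 0·147 = 273]
  row B: (147, 0, 1)   [0·273 + 1·147 = 147]
  273 = 1·147 + 126   → row C = row A − 1·row B = (126, 1, −1)   [check: 1·273 − 1·147 = 126]
  147 = 1·126 + 21   → row D = row B − 1·row C = (21, −1, 2)   [check: −1·273 + 2·147 = 21]
  126 = 6·21 + 0   → remainder 0, stop. gcd = 21 (last nonzero row D).
So gcd(147, 273) = 21, with Bézout identity −1·273 + 2·147 = 21. Containment (⊇): the Bézout identity exhibits 21 as an element of (147, 273), giving (21) ⊆ (147, 273). Containment (⊆): since 21 | 147 and 21 | 273 (147 = 21·7, 273 = 21·13), every Z-linear combination of 147 and 273 is divisible by 21, so (147, 273) ⊆ (21). Therefore (147, 273) = (21), d = 21.

Final answer: (147, 273) = (21); d = 21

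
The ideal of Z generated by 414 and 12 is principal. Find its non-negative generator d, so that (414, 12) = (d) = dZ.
(414, 12) = (6); d = 6

In the PID Z, (a, b) is generated by gcd(a, b). Compute gcd(414, 12) with the extended Euclidean algorithm, tracking rows (r, s, t) with s·414 + t·12 = r:
  row A: (414, 1, 0)   [1·414 + 0·12 = 414]
  row B: (12, 0, 1)   [0·414 + 1·12 = 12]
  414 = 34·12 + 6   → row C = row A − 34·row B = (6, 1, −34)   [check: 1·414 − 34·12 = 6]
  12 = 2·6 + 0   → remainder 0, stop. gcd = 6 (last nonzero row C).
So gcd(414, 12) = 6, with Bézout identity 1·414 − 34·12 = 6. Containment (⊇): the Bézout identity exhibits 6 as an element of (414, 12), giving (6) ⊆ (414, 12). Containment (⊆): since 6 | 414 and 6 | 12 (414 = 6·69, 12 = 6·2), every Z-linear combination of 414 and 12 is divisible by 6, so (414, 12) ⊆ (6). Therefore (414, 12) = (6), d = 6.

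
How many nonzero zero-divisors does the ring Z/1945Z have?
In Z/1945Z each nonzero element is either a unit (gcd with 1945 is 1) or a zero-divisor (gcd > 1). The number of units is φ(1945): factorise 1945 = 5 · 389, so φ(1945) = (5 − 1) · (389 − 1) = 4 · 388 = 1552. The nonzero elements number 1945 − 1 = 1944. Hence the nonzero zero-divisors number 1944 − 1552 = 392.

Final answer: Z/1945Z has 392 nonzero zero-divisors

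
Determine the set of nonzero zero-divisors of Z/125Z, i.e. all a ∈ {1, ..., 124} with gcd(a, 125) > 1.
An element a ∈ Z/125Z (with a ≠ 0) is a zero-divisor iff gcd(a, 125) > 1 (because a is a unit precisely when gcd(a, n) = 1, and in Z/nZ every nonzero, non-unit element is a zero-divisor). Scan a = 1, ..., 124 and keep those with gcd(a, 125) > 1:
  gcd(5, 125) = 5, gcd(10, 125) = 5, gcd(15, 125) = 5, gcd(20, 125) = 5, gcd(25, 125) = 25, gcd(30, 125) = 5, gcd(35, 125) = 5, gcd(40, 125) = 5, gcd(45, 125) = 5, gcd(50, 125) = 25, gcd(55, 125) = 5, gcd(60, 125) = 5, gcd(65, 125) = 5, gcd(70, 125) = 5, gcd(75, 125) = 25, gcd(80, 125) = 5, gcd(85, 125) = 5, gcd(90, 125) = 5, gcd(95, 125) = 5, gcd(100, 125) = 25, gcd(105, 125) = 5, gcd(110, 125) = 5, gcd(115, 125) = 5, gcd(120, 125) = 5.
All other a ∈ {1, ..., 124} have gcd(a, 125) = 1 and are units. So the nonzero zero-divisors are exactly the 24 values of a appearing in this scan.

Final answer: nonzero zero-divisors of Z/125Z = {5, 10, 15, 20, 25, 30, 35, 40, 45, 50, 55, 60, 65, 70, 75, 80, 85, 90, 95, 100, 105, 110, 115, 120}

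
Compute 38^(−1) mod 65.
Apply the extended Euclidean algorithm to (65, 38), tracking rows (r, s, t) with s·65 + t·38 = r. Each division r_prev = q·r_cur + r_new produces the new row as (previous row) − q·(current row):
  row A: (65, 1, 0)   [1·65 + 0·38 = 65]
  row B: (38, 0, 1)   [0·65 + 1·38 = 38]
  65 = 1·38 + 27   → row C = row A − 1·row B = (27, 1, −1)   [check: 1·65 − 1·38 = 27]
  38 = 1·27 + 11   → row D = row B − 1·row C = (11, −1, 2)   [check: −1·65 + 2·38 = 11]
  27 = 2·11 + 5   → row E = row C − 2·row D = (5, 3, −5)   [check: 3·65 − 5·38 = 5]
  11 = 2·5 + 1   → row F = row D − 2·row E = (1, −7, 12)   [check: −7·65 + 12·38 = 1]
  5 = 5·1 + 0   → remainder 0, stop. gcd = 1 (last nonzero row F).
The gcd is 1, so 38 is invertible mod 65. The last nonzero row gives −7·65 + 12·38 = 1, so t = 12. So 38^(−1) ≡ 12 (mod 65). Verify: 38 · 12 = 456 ≡ 1 (mod 65). ✓

Final answer: 38^(−1) ≡ 12 (mod 65)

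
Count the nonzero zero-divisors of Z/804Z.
In Z/804Z each nonzero element is either a unit (gcd with 804 is 1) or a zero-divisor (gcd > 1). The number of units is φ(804): factorise 804 = 2^2 · 3 · 67, so φ(804) = (2^2 − 2^1) · (3 − 1) · (67 − 1) = 2 · 2 · 66 = 264. The nonzero elements number 804 − 1 = 803. Hence the nonzero zero-divisors number 803 − 264 = 539.

Final answer: Z/804Z has 539 nonzero zero-divisors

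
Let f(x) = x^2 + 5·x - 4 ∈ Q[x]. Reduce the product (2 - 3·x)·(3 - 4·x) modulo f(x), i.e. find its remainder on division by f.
First multiply in Q[x] without reducing: a · b = 12·x^2 - 17·x + 6. Now divide by f(x) = x^2 + 5·x - 4, eliminating the leading term at each step:
  leading term 12·x^2: subtract (12)·f(x) = 12·x^2 + 60·x - 48, leaving 54 - 77·x
The degree is now < 2, so this is the remainder. Hence a · b ≡ 54 - 77·x in Q[x]/(f).

Final answer: a · b ≡ 54 - 77·x (mod f(x))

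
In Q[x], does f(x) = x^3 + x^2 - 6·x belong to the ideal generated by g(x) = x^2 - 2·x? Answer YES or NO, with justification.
YES

In Q[x] the ideal (g) consists of all multiples of g, so f ∈ (g) iff g | f, i.e. iff the remainder of f on division by g is 0. Divide f by g (g is monic, so eliminate the leading term of the running remainder at each step):
  leading term x^3: subtract (x)·g(x) = x^3 - 2·x^2, leaving 3·x^2 - 6·x
  leading term 3·x^2: subtract (3)·g(x) = 3·x^2 - 6·x, leaving 0
The remainder is 0, so f(x) = g(x) · h(x) with h(x) = x + 3. Hence g | f, i.e. f ∈ (g).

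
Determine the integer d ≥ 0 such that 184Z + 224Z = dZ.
(184, 224) = (8); d = 8

In the PID Z, (a, b) is generated by gcd(a, b). Compute gcd(224, 184) with the extended Euclidean algorithm, tracking rows (r, s, t) with s·224 + t·184 = r:
  row A: (224, 1, 0)   [1·224 + 0·184 = 224]
  row B: (184, 0, 1)   [0·224 + 1·184 = 184]
  224 = 1·184 + 40   → row C = row A − 1·row B = (40, 1, −1)   [check: 1·224 − 1·184 = 40]
  184 = 4·40 + 24   → row D = row B − 4·row C = (24, −4, 5)   [check: −4·224 + 5·184 = 24]
  40 = 1·24 + 16   → row E = row C − 1·row D = (16, 5, −6)   [check: 5·224 − 6·184 = 16]
  24 = 1·16 + 8   → row F = row D − 1·row E = (8, −9, 11)   [check: −9·224 + 11·184 = 8]
  16 = 2·8 + 0   → remainder 0, stop. gcd = 8 (last nonzero row F).
So gcd(184, 224) = 8, with Bézout identity −9·224 + 11·184 = 8. Containment (⊇): the Bézout identity exhibits 8 as an element of (184, 224), giving (8) ⊆ (184, 224). Containment (⊆): since 8 | 184 and 8 | 224 (184 = 8·23, 224 = 8·28), every Z-linear combination of 184 and 224 is divisible by 8, so (184, 224) ⊆ (8). Therefore (184, 224) = (8), d = 8.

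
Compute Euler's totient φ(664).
φ is multiplicative, with φ(p^e) = p^e − p^(e−1). Factorise 664 = 2^3 · 83. Then
  φ(664) = (2^3 − 2^2) · (83 − 1) = 4 · 82 = 328.

Final answer: φ(664) = 328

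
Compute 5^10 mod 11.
1

Use repeated squaring. Binary(10) = 1010. Walk through the bits of the exponent 10 left-to-right: at each bit after the leading one, square the running value, then multiply by 5 if the bit is 1 (always reducing mod 11):
  bit 1 = 1 (leading): start with 5.
  bit 2 = 0: square 5^2 = 25 ≡ 3 (mod 11).
  bit 3 = 1: square 3^2 = 9; bit is 1, so multiply 9·5 = 45 ≡ 1 (mod 11).
  bit 4 = 0: square 1^2 = 1 (mod 11).
Final value: 5^10 ≡ 1 (mod 11).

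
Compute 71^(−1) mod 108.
71^(−1) ≡ 35 (mod 108)

Apply the extended Euclidean algorithm to (108, 71), tracking rows (r, s, t) with s·108 + t·71 = r. Each division r_prev = q·r_cur + r_new produces the new row as (previous row) − q·(current row):
  row A: (108, 1, 0)   [1·108 + 0·71 = 108]
  row B: (71, 0, 1)   [0·108 + 1·71 = 71]
  108 = 1·71 + 37   → row C = row A − 1·row B = (37, 1, −1)   [check: 1·108 − 1·71 = 37]
  71 = 1·37 + 34   → row D = row B − 1·row C = (34, −1, 2)   [check: −1·108 + 2·71 = 34]
  37 = 1·34 + 3   → row E = row C − 1·row D = (3, 2, −3)   [check: 2·108 − 3·71 = 3]
  34 = 11·3 + 1   → row F = row D − 11·row E = (1, −23, 35)   [check: −23·108 + 35·71 = 1]
  3 = 3·1 + 0   → remainder 0, stop. gcd = 1 (last nonzero row F).
The gcd is 1, so 71 is invertible mod 108. The last nonzero row gives −23·108 + 35·71 = 1, so t = 35. So 71^(−1) ≡ 35 (mod 108). Verify: 71 · 35 = 2485 ≡ 1 (mod 108). ✓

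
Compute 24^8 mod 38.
Use repeated squaring. Binary(8) = 1000. Walk through the bits of the exponent 8 left-to-right: at each bit after the leading one, square the running value, then multiply by 24 if the bit is 1 (always reducing mod 38):
  bit 1 = 1 (leading): start with 24.
  bit 2 = 0: square 24^2 = 576 ≡ 6 (mod 38).
  bit 3 = 0: square 6^2 = 36 (mod 38).
  bit 4 = 0: square 36^2 = 1296 ≡ 4 (mod 38).
Final value: 24^8 ≡ 4 (mod 38).

Final answer: 4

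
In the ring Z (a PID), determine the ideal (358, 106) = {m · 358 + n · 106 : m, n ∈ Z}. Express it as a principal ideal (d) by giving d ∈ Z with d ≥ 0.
(358, 106) = (2); d = 2

In the PID Z, (a, b) is generated by gcd(a, b). Compute gcd(358, 106) with the extended Euclidean algorithm, tracking rows (r, s, t) with s·358 + t·106 = r:
  row A: (358, 1, 0)   [1·358 + 0·106 = 358]
  row B: (106, 0, 1)   [0·358 + 1·106 = 106]
  358 = 3·106 + 40   → row C = row A − 3·row B = (40, 1, −3)   [check: 1·358 − 3·106 = 40]
  106 = 2·40 + 26   → row D = row B − 2·row C = (26, −2, 7)   [check: −2·358 + 7·106 = 26]
  40 = 1·26 + 14   → row E = row C − 1·row D = (14, 3, −10)   [check: 3·358 − 10·106 = 14]
  26 = 1·14 + 12   → row F = row D − 1·row E = (12, −5, 17)   [check: −5·358 + 17·106 = 12]
  14 = 1·12 + 2   → row G = row E − 1·row F = (2, 8, −27)   [check: 8·358 − 27·106 = 2]
  12 = 6·2 + 0   → remainder 0, stop. gcd = 2 (last nonzero row G).
So gcd(358, 106) = 2, with Bézout identity 8·358 − 27·106 = 2. Containment (⊇): the Bézout identity exhibits 2 as an element of (358, 106), giving (2) ⊆ (358, 106). Containment (⊆): since 2 | 358 and 2 | 106 (358 = 2·179, 106 = 2·53), every Z-linear combination of 358 and 106 is divisible by 2, so (358, 106) ⊆ (2). Therefore (358, 106) = (2), d = 2.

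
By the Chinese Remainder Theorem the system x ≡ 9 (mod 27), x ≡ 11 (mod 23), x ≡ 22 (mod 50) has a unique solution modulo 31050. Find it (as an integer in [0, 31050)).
The moduli 27, 23, 50 are pairwise coprime, so by the CRT there is a unique solution mod 27·23·50 = 31050.
Solve by successive substitution. Start with x ≡ 9 (mod 27).
  Combine with x ≡ 11 (mod 23): write x = 9 + 27·t and require 9 + 27·t ≡ 11 (mod 23), i.e. 27·t ≡ 11 − 9 ≡ 2 (mod 23). Since 27^(−1) ≡ 6 (mod 23) (27 ≡ 4 (mod 23)), t ≡ 6·2 ≡ 12 (mod 23). So x ≡ 9 + 27·12 = 333 (mod 621).
  Combine with x ≡ 22 (mod 50): write x = 333 + 621·t and require 333 + 621·t ≡ 22 (mod 50), i.e. 621·t ≡ 22 − 333 ≡ 39 (mod 50). Since 621^(−1) ≡ 31 (mod 50) (621 ≡ 21 (mod 50)), t ≡ 31·39 ≡ 9 (mod 50). So x ≡ 333 + 621·9 = 5922 (mod 31050).
Unique solution in [0, 31050): x = 5922.

Final answer: x ≡ 5922 (mod 31050); the representative in [0, 31050) is 5922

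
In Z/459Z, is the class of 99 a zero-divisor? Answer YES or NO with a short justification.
YES

gcd(99, 459) = 9 > 1, so 99 is not a unit in Z/459Z. In Z/nZ every nonzero non-unit is a zero-divisor: explicitly, take b = 459/gcd = 51 ≠ 0 (mod 459); then 99·51 = 5049 = 11·459, i.e. 99·51 ≡ 0 (mod 459). So 99 is a zero-divisor.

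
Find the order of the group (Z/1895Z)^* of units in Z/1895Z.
(Z/1895Z)^* consists of the classes a with gcd(a, 1895) = 1, so its order is φ(1895). φ is multiplicative, with φ(p^e) = p^e − p^(e−1). Factorise 1895 = 5 · 379. Then
  φ(1895) = (5 − 1) · (379 − 1) = 4 · 378 = 1512.
Thus |(Z/1895Z)^*| = 1512.

Final answer: |(Z/1895Z)^*| = 1512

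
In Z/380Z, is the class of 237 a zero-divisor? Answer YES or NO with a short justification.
NO

gcd(237, 380) = 1, so 237 is a unit in Z/380Z (it has a multiplicative inverse). A unit cannot be a zero-divisor: if 237·b ≡ 0 then multiplying both sides by 237^(−1) gives b ≡ 0. So 237 is not a zero-divisor.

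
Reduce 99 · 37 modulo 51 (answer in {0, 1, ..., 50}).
42

Reduce the factors first: 99 ≡ 48 (mod 51), so 99 · 37 ≡ 48 · 37 (mod 51). 48 · 37 = 1776. Dividing by 51: 1776 = 34·51 + 42. So (99 · 37) mod 51 = 42.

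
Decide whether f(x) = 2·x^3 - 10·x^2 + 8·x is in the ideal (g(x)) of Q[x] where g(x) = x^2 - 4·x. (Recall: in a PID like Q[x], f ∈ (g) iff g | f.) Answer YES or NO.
In Q[x] the ideal (g) consists of all multiples of g, so f ∈ (g) iff g | f, i.e. iff the remainder of f on division by g is 0. Divide f by g (g is monic, so eliminate the leading term of the running remainder at each step):
  leading term 2·x^3: subtract (2·x)·g(x) = 2·x^3 - 8·x^2, leaving -2·x^2 + 8·x
  leading term -2·x^2: subtract (-2)·g(x) = -2·x^2 + 8·x, leaving 0
The remainder is 0, so f(x) = g(x) · h(x) with h(x) = 2·x - 2. Hence g | f, i.e. f ∈ (g).

Final answer: YES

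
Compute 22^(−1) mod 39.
Apply the extended Euclidean algorithm to (39, 22), tracking rows (r, s, t) with s·39 + t·22 = r. Each division r_prev = q·r_cur + r_new produces the new row as (previous row) − q·(current row):
  row A: (39, 1, 0)   [1·39 + 0·22 = 39]
  row B: (22, 0, 1)   [0·39 + 1·22 = 22]
  39 = 1·22 + 17   → row C = row A − 1·row B = (17, 1, −1)   [check: 1·39 − 1·22 = 17]
  22 = 1·17 + 5   → row D = row B − 1·row C = (5, −1, 2)   [check: −1·39 + 2·22 = 5]
  17 = 3·5 + 2   → row E = row C − 3·row D = (2, 4, −7)   [check: 4·39 − 7·22 = 2]
  5 = 2·2 + 1   → row F = row D − 2·row E = (1, −9, 16)   [check: −9·39 + 16·22 = 1]
  2 = 2·1 + 0   → remainder 0, stop. gcd = 1 (last nonzero row F).
The gcd is 1, so 22 is invertible mod 39. The last nonzero row gives −9·39 + 16·22 = 1, so t = 16. So 22^(−1) ≡ 16 (mod 39). Verify: 22 · 16 = 352 ≡ 1 (mod 39). ✓

Final answer: 22^(−1) ≡ 16 (mod 39)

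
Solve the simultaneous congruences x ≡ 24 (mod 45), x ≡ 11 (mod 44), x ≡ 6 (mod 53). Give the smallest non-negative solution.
x ≡ 80619 (mod 104940); the representative in [0, 104940) is 80619

The moduli 45, 44, 53 are pairwise coprime, so by the CRT there is a unique solution mod 45·44·53 = 104940.
Solve by successive substitution. Start with x ≡ 24 (mod 45).
  Combine with x ≡ 11 (mod 44): write x = 24 + 45·t and require 24 + 45·t ≡ 11 (mod 44), i.e. 45·t ≡ 11 − 24 ≡ 31 (mod 44). Since 45^(−1) ≡ 1 (mod 44) (45 ≡ 1 (mod 44)), t ≡ 1·31 ≡ 31 (mod 44). So x ≡ 24 + 45·31 = 1419 (mod 1980).
  Combine with x ≡ 6 (mod 53): write x = 1419 + 1980·t and require 1419 + 1980·t ≡ 6 (mod 53), i.e. 1980·t ≡ 6 − 1419 ≡ 18 (mod 53). Since 1980^(−1) ≡ 14 (mod 53) (1980 ≡ 19 (mod 53)), t ≡ 14·18 ≡ 40 (mod 53). So x ≡ 1419 + 1980·40 = 80619 (mod 104940).
Unique solution in [0, 104940): x = 80619.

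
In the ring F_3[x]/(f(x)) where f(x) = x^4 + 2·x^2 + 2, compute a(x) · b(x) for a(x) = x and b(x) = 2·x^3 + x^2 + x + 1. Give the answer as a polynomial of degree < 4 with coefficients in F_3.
a · b ≡ x^3 + x + 2 (mod f(x))

Multiply as integer polynomials: a · b = 2·x^4 + x^3 + x^2 + x. Reducing coefficients mod 3: a · b ≡ 2·x^4 + x^3 + x^2 + x. Now divide by f(x) = x^4 + 2·x^2 + 2 in F_3[x], eliminating the leading term at each step:
  leading term 2·x^4: subtract (2)·f(x) = 2·x^4 + x^2 + 1, leaving x^3 + x + 2 (coefficients mod 3)
The degree is now < 4, so this is the remainder. Hence a · b ≡ x^3 + x + 2 in F_3[x]/(f).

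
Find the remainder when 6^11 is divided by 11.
Use repeated squaring. Binary(11) = 1011. Walk through the bits of the exponent 11 left-to-right: at each bit after the leading one, square the running value, then multiply by 6 if the bit is 1 (always reducing mod 11):
  bit 1 = 1 (leading): start with 6.
  bit 2 = 0: square 6^2 = 36 ≡ 3 (mod 11).
  bit 3 = 1: square 3^2 = 9; bit is 1, so multiply 9·6 = 54 ≡ 10 (mod 11).
  bit 4 = 1: square 10^2 = 100 ≡ 1; bit is 1, so multiply 1·6 = 6 (mod 11).
Final value: 6^11 ≡ 6 (mod 11).

Final answer: 6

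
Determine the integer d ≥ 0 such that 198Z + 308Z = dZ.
(198, 308) = (22); d = 22

In the PID Z, (a, b) is generated by gcd(a, b). Compute gcd(308, 198) with the extended Euclidean algorithm, tracking rows (r, s, t) with s·308 + t·198 = r:
  row A: (308, 1, 0)   [1·308 + 0·198 = 308]
  row B: (198, 0, 1)   [0·308 + 1·198 = 198]
  308 = 1·198 + 110   → row C = row A − 1·row B = (110, 1, −1)   [check: 1·308 − 1·198 = 110]
  198 = 1·110 + 88   → row D = row B − 1·row C = (88, −1, 2)   [check: −1·308 + 2·198 = 88]
  110 = 1·88 + 22   → row E = row C − 1·row D = (22, 2, −3)   [check: 2·308 − 3·198 = 22]
  88 = 4·22 + 0   → remainder 0, stop. gcd = 22 (last nonzero row E).
So gcd(198, 308) = 22, with Bézout identity 2·308 − 3·198 = 22. Containment (⊇): the Bézout identity exhibits 22 as an element of (198, 308), giving (22) ⊆ (198, 308). Containment (⊆): since 22 | 198 and 22 | 308 (198 = 22·9, 308 = 22·14), every Z-linear combination of 198 and 308 is divisible by 22, so (198, 308) ⊆ (22). Therefore (198, 308) = (22), d = 22.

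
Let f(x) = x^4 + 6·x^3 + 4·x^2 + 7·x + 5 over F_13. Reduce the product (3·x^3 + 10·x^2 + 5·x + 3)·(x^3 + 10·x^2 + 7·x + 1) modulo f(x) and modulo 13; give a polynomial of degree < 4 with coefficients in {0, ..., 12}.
Multiply as integer polynomials: a · b = 3·x^6 + 40·x^5 + 126·x^4 + 126·x^3 + 75·x^2 + 26·x + 3. Reducing coefficients mod 13: a · b ≡ 3·x^6 + x^5 + 9·x^4 + 9·x^3 + 10·x^2 + 3. Now divide by f(x) = x^4 + 6·x^3 + 4·x^2 + 7·x + 5 in F_13[x], eliminating the leading term at each step:
  leading term 3·x^6: subtract (3·x^2)·f(x) = 3·x^6 + 5·x^5 + 12·x^4 + 8·x^3 + 2·x^2, leaving 9·x^5 + 10·x^4 + x^3 + 8·x^2 + 3 (coefficients mod 13)
  leading term 9·x^5: subtract (9·x)·f(x) = 9·x^5 + 2·x^4 + 10·x^3 + 11·x^2 + 6·x, leaving 8·x^4 + 4·x^3 + 10·x^2 + 7·x + 3 (coefficients mod 13)
  leading term 8·x^4: subtract (8)·f(x) = 8·x^4 + 9·x^3 + 6·x^2 + 4·x + 1, leaving 8·x^3 + 4·x^2 + 3·x + 2 (coefficients mod 13)
The degree is now < 4, so this is the remainder. Hence a · b ≡ 8·x^3 + 4·x^2 + 3·x + 2 in F_13[x]/(f).

Final answer: a · b ≡ 8·x^3 + 4·x^2 + 3·x + 2 (mod f(x))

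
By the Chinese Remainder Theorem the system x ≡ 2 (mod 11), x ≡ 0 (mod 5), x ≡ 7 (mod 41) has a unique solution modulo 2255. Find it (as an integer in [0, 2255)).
The moduli 11, 5, 41 are pairwise coprime, so by the CRT there is a unique solution mod 11·5·41 = 2255.
Solve by successive substitution. Start with x ≡ 2 (mod 11).
  Combine with x ≡ 0 (mod 5): write x = 2 + 11·t and require 2 + 11·t ≡ 0 (mod 5), i.e. 11·t ≡ 0 − 2 ≡ 3 (mod 5). Since 11^(−1) ≡ 1 (mod 5) (11 ≡ 1 (mod 5)), t ≡ 1·3 ≡ 3 (mod 5). So x ≡ 2 + 11·3 = 35 (mod 55).
  Combine with x ≡ 7 (mod 41): write x = 35 + 55·t and require 35 + 55·t ≡ 7 (mod 41), i.e. 55·t ≡ 7 − 35 ≡ 13 (mod 41). Since 55^(−1) ≡ 3 (mod 41) (55 ≡ 14 (mod 41)), t ≡ 3·13 ≡ 39 (mod 41). So x ≡ 35 + 55·39 = 2180 (mod 2255).
Unique solution in [0, 2255): x = 2180.

Final answer: x ≡ 2180 (mod 2255); the representative in [0, 2255) is 2180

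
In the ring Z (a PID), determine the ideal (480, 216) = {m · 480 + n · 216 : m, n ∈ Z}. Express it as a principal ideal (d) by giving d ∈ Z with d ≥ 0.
In the PID Z, (a, b) is generated by gcd(a, b). Compute gcd(480, 216) with the extended Euclidean algorithm, tracking rows (r, s, t) with s·480 + t·216 = r:
  row A: (480, 1, 0)   [1·480 + 0·216 = 480]
  row B: (216, 0, 1)   [0·480 + 1·216 = 216]
  480 = 2·216 + 48   → row C = row A − 2·row B = (48, 1, −2)   [check: 1·480 − 2·216 = 48]
  216 = 4·48 + 24   → row D = row B − 4·row C = (24, −4, 9)   [check: −4·480 + 9·216 = 24]
  48 = 2·24 + 0   → remainder 0, stop. gcd = 24 (last nonzero row D).
So gcd(480, 216) = 24, with Bézout identity −4·480 + 9·216 = 24. Containment (⊇): the Bézout identity exhibits 24 as an element of (480, 216), giving (24) ⊆ (480, 216). Containment (⊆): since 24 | 480 and 24 | 216 (480 = 24·20, 216 = 24·9), every Z-linear combination of 480 and 216 is divisible by 24, so (480, 216) ⊆ (24). Therefore (480, 216) = (24), d = 24.

Final answer: (480, 216) = (24); d = 24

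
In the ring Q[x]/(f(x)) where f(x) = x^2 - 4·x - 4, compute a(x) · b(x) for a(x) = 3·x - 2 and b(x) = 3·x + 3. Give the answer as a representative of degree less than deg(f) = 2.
First multiply in Q[x] without reducing: a · b = 9·x^2 + 3·x - 6. Now divide by f(x) = x^2 - 4·x - 4, eliminating the leading term at each step:
  leading term 9·x^2: subtract (9)·f(x) = 9·x^2 - 36·x - 36, leaving 39·x + 30
The degree is now < 2, so this is the remainder. Hence a · b ≡ 39·x + 30 in Q[x]/(f).

Final answer: a · b ≡ 39·x + 30 (mod f(x))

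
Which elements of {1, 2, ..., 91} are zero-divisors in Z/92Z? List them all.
An element a ∈ Z/92Z (with a ≠ 0) is a zero-divisor iff gcd(a, 92) > 1 (because a is a unit precisely when gcd(a, n) = 1, and in Z/nZ every nonzero, non-unit element is a zero-divisor). Scan a = 1, ..., 91 and keep those with gcd(a, 92) > 1:
  gcd(2, 92) = 2, gcd(4, 92) = 4, gcd(6, 92) = 2, gcd(8, 92) = 4, gcd(10, 92) = 2, gcd(12, 92) = 4, gcd(14, 92) = 2, gcd(16, 92) = 4, gcd(18, 92) = 2, gcd(20, 92) = 4, gcd(22, 92) = 2, gcd(23, 92) = 23, gcd(24, 92) = 4, gcd(26, 92) = 2, gcd(28, 92) = 4, gcd(30, 92) = 2, gcd(32, 92) = 4, gcd(34, 92) = 2, gcd(36, 92) = 4, gcd(38, 92) = 2, gcd(40, 92) = 4, gcd(42, 92) = 2, gcd(44, 92) = 4, gcd(46, 92) = 46, gcd(48, 92) = 4, gcd(50, 92) = 2, gcd(52, 92) = 4, gcd(54, 92) = 2, gcd(56, 92) = 4, gcd(58, 92) = 2, gcd(60, 92) = 4, gcd(62, 92) = 2, gcd(64, 92) = 4, gcd(66, 92) = 2, gcd(68, 92) = 4, gcd(69, 92) = 23, gcd(70, 92) = 2, gcd(72, 92) = 4, gcd(74, 92) = 2, gcd(76, 92) = 4, gcd(78, 92) = 2, gcd(80, 92) = 4, gcd(82, 92) = 2, gcd(84, 92) = 4, gcd(86, 92) = 2, gcd(88, 92) = 4, gcd(90, 92) = 2.
All other a ∈ {1, ..., 91} have gcd(a, 92) = 1 and are units. So the nonzero zero-divisors are exactly the 47 values of a appearing in this scan.

Final answer: nonzero zero-divisors of Z/92Z = {2, 4, 6, 8, 10, 12, 14, 16, 18, 20, 22, 23, 24, 26, 28, 30, 32, 34, 36, 38, 40, 42, 44, 46, 48, 50, 52, 54, 56, 58, 60, 62, 64, 66, 68, 69, 70, 72, 74, 76, 78, 80, 82, 84, 86, 88, 90}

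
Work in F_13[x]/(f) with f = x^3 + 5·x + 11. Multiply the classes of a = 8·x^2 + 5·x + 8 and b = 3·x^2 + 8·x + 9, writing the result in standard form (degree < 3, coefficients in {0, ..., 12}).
Multiply as integer polynomials: a · b = 24·x^4 + 79·x^3 + 136·x^2 + 109·x + 72. Reducing coefficients mod 13: a · b ≡ 11·x^4 + x^3 + 6·x^2 + 5·x + 7. Now divide by f(x) = x^3 + 5·x + 11 in F_13[x], eliminating the leading term at each step:
  leading term 11·x^4: subtract (11·x)·f(x) = 11·x^4 + 3·x^2 + 4·x, leaving x^3 + 3·x^2 + x + 7 (coefficients mod 13)
  leading term x^3: subtract (1)·f(x) = x^3 + 5·x + 11, leaving 3·x^2 + 9·x + 9 (coefficients mod 13)
The degree is now < 3, so this is the remainder. Hence a · b ≡ 3·x^2 + 9·x + 9 in F_13[x]/(f).

Final answer: a · b ≡ 3·x^2 + 9·x + 9 (mod f(x))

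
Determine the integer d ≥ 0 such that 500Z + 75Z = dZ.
(500, 75) = (25); d = 25

In the PID Z, (a, b) is generated by gcd(a, b). Compute gcd(500, 75) with the extended Euclidean algorithm, tracking rows (r, s, t) with s·500 + t·75 = r:
  row A: (500, 1, 0)   [1·500 + 0·75 = 500]
  row B: (75, 0, 1)   [0·500 + 1·75 = 75]
  500 = 6·75 + 50   → row C = row A − 6·row B = (50, 1, −6)   [check: 1·500 − 6·75 = 50]
  75 = 1·50 + 25   → row D = row B − 1·row C = (25, −1, 7)   [check: −1·500 + 7·75 = 25]
  50 = 2·25 + 0   → remainder 0, stop. gcd = 25 (last nonzero row D).
So gcd(500, 75) = 25, with Bézout identity −1·500 + 7·75 = 25. Containment (⊇): the Bézout identity exhibits 25 as an element of (500, 75), giving (25) ⊆ (500, 75). Containment (⊆): since 25 | 500 and 25 | 75 (500 = 25·20, 75 = 25·3), every Z-linear combination of 500 and 75 is divisible by 25, so (500, 75) ⊆ (25). Therefore (500, 75) = (25), d = 25.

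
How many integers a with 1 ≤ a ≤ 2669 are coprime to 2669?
The number of a ∈ {1, ..., 2669} with gcd(a, 2669) = 1 is by definition Euler's totient φ(2669). φ is multiplicative, with φ(p^e) = p^e − p^(e−1). Factorise 2669 = 17 · 157. Then
  φ(2669) = (17 − 1) · (157 − 1) = 16 · 156 = 2496.
So there are 2496 such integers.

Final answer: 2496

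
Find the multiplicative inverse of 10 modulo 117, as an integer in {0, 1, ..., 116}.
Apply the extended Euclidean algorithm to (117, 10), tracking rows (r, s, t) with s·117 + t·10 = r. Each division r_prev = q·r_cur + r_new produces the new row as (previous row) − q·(current row):
  row A: (117, 1, 0)   [1·117 + 0·10 = 117]
  row B: (10, 0, 1)   [0·117 + 1·10 = 10]
  117 = 11·10 + 7   → row C = row A − 11·row B = (7, 1, −11)   [check: 1·117 − 11·10 = 7]
  10 = 1·7 + 3   → row D = row B − 1·row C = (3, −1, 12)   [check: −1·117 + 12·10 = 3]
  7 = 2·3 + 1   → row E = row C − 2·row D = (1, 3, −35)   [check: 3·117 − 35·10 = 1]
  3 = 3·1 + 0   → remainder 0, stop. gcd = 1 (last nonzero row E).
The gcd is 1, so 10 is invertible mod 117. The last nonzero row gives 3·117 − 35·10 = 1, so t = −35. So 10^(−1) ≡ −35 ≡ 82 (mod 117). Verify: 10 · 82 = 820 ≡ 1 (mod 117). ✓

Final answer: 10^(−1) ≡ 82 (mod 117)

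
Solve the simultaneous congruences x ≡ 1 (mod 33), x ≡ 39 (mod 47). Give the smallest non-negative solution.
The moduli 33, 47 are pairwise coprime, so by the CRT there is a unique solution mod 33·47 = 1551.
Solve by successive substitution. Start with x ≡ 1 (mod 33).
  Combine with x ≡ 39 (mod 47): write x = 1 + 33·t and require 1 + 33·t ≡ 39 (mod 47), i.e. 33·t ≡ 39 − 1 ≡ 38 (mod 47). Since 33^(−1) ≡ 10 (mod 47), t ≡ 10·38 ≡ 4 (mod 47). So x ≡ 1 + 33·4 = 133 (mod 1551).
Unique solution in [0, 1551): x = 133.

Final answer: x ≡ 133 (mod 1551); the representative in [0, 1551) is 133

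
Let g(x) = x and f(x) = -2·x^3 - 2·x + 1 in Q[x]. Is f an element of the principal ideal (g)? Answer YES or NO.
NO

In Q[x] the ideal (g) consists of all multiples of g, so f ∈ (g) iff g | f, i.e. iff the remainder of f on division by g is 0. Divide f by g (g is monic, so eliminate the leading term of the running remainder at each step):
  leading term -2·x^3: subtract (-2·x^2)·g(x) = -2·x^3, leaving 1 - 2·x
  leading term -2·x: subtract (-2)·g(x) = -2·x, leaving 1
The remainder r(x) = 1 ≠ 0 (and deg r < deg g), so g ∤ f, i.e. f ∉ (g).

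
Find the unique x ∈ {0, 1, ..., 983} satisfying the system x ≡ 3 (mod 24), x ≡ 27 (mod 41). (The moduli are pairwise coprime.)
The moduli 24, 41 are pairwise coprime, so by the CRT there is a unique solution mod 24·41 = 984.
Solve by successive substitution. Start with x ≡ 3 (mod 24).
  Combine with x ≡ 27 (mod 41): write x = 3 + 24·t and require 3 + 24·t ≡ 27 (mod 41), i.e. 24·t ≡ 27 − 3 ≡ 24 (mod 41). Since 24^(−1) ≡ 12 (mod 41), t ≡ 12·24 ≡ 1 (mod 41). So x ≡ 3 + 24·1 = 27 (mod 984).
Unique solution in [0, 984): x = 27.

Final answer: x ≡ 27 (mod 984); the representative in [0, 984) is 27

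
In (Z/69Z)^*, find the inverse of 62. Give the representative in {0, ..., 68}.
62^(−1) ≡ 59 (mod 69)

Apply the extended Euclidean algorithm to (69, 62), tracking rows (r, s, t) with s·69 + t·62 = r. Each division r_prev = q·r_cur + r_new produces the new row as (previous row) − q·(current row):
  row A: (69, 1, 0)   [1·69 + 0·62 = 69]
  row B: (62, 0, 1)   [0·69 + 1·62 = 62]
  69 = 1·62 + 7   → row C = row A − 1·row B = (7, 1, −1)   [check: 1·69 − 1·62 = 7]
  62 = 8·7 + 6   → row D = row B − 8·row C = (6, −8, 9)   [check: −8·69 + 9·62 = 6]
  7 = 1·6 + 1   → row E = row C − 1·row D = (1, 9, −10)   [check: 9·69 − 10·62 = 1]
  6 = 6·1 + 0   → remainder 0, stop. gcd = 1 (last nonzero row E).
The gcd is 1, so 62 is invertible mod 69. The last nonzero row gives 9·69 − 10·62 = 1, so t = −10. So 62^(−1) ≡ −10 ≡ 59 (mod 69). Verify: 62 · 59 = 3658 ≡ 1 (mod 69). ✓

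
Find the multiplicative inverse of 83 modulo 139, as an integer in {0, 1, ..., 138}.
83^(−1) ≡ 67 (mod 139)

Apply the extended Euclidean algorithm to (139, 83), tracking rows (r, s, t) with s·139 + t·83 = r. Each division r_prev = q·r_cur + r_new produces the new row as (previous row) − q·(current row):
  row A: (139, 1, 0)   [1·139 + 0·83 = 139]
  row B: (83, 0, 1)   [0·139 + 1·83 = 83]
  139 = 1·83 + 56   → row C = row A − 1·row B = (56, 1, −1)   [check: 1·139 − 1·83 = 56]
  83 = 1·56 + 27   → row D = row B − 1·row C = (27, −1, 2)   [check: −1·139 + 2·83 = 27]
  56 = 2·27 + 2   → row E = row C − 2·row D = (2, 3, −5)   [check: 3·139 − 5·83 = 2]
  27 = 13·2 + 1   → row F = row D − 13·row E = (1, −40, 67)   [check: −40·139 + 67·83 = 1]
  2 = 2·1 + 0   → remainder 0, stop. gcd = 1 (last nonzero row F).
The gcd is 1, so 83 is invertible mod 139. The last nonzero row gives −40·139 + 67·83 = 1, so t = 67. So 83^(−1) ≡ 67 (mod 139). Verify: 83 · 67 = 5561 ≡ 1 (mod 139). ✓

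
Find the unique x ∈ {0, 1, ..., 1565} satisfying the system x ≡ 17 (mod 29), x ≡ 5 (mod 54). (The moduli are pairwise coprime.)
The moduli 29, 54 are pairwise coprime, so by the CRT there is a unique solution mod 29·54 = 1566.
Solve by successive substitution. Start with x ≡ 17 (mod 29).
  Combine with x ≡ 5 (mod 54): write x = 17 + 29·t and require 17 + 29·t ≡ 5 (mod 54), i.e. 29·t ≡ 5 − 17 ≡ 42 (mod 54). Since 29^(−1) ≡ 41 (mod 54), t ≡ 41·42 ≡ 48 (mod 54). So x ≡ 17 + 29·48 = 1409 (mod 1566).
Unique solution in [0, 1566): x = 1409.

Final answer: x ≡ 1409 (mod 1566); the representative in [0, 1566) is 1409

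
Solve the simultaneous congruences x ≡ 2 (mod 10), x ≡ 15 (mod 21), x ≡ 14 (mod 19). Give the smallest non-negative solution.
The moduli 10, 21, 19 are pairwise coprime, so by the CRT there is a unique solution mod 10·21·19 = 3990.
Solve by successive substitution. Start with x ≡ 2 (mod 10).
  Combine with x ≡ 15 (mod 21): write x = 2 + 10·t and require 2 + 10·t ≡ 15 (mod 21), i.e. 10·t ≡ 15 − 2 ≡ 13 (mod 21). Since 10^(−1) ≡ 19 (mod 21), t ≡ 19·13 ≡ 16 (mod 21). So x ≡ 2 + 10·16 = 162 (mod 210).
  Combine with x ≡ 14 (mod 19): write x = 162 + 210·t and require 162 + 210·t ≡ 14 (mod 19), i.e. 210·t ≡ 14 − 162 ≡ 4 (mod 19). Since 210^(−1) ≡ 1 (mod 19) (210 ≡ 1 (mod 19)), t ≡ 1·4 ≡ 4 (mod 19). So x ≡ 162 + 210·4 = 1002 (mod 3990).
Unique solution in [0, 3990): x = 1002.

Final answer: x ≡ 1002 (mod 3990); the representative in [0, 3990) is 1002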